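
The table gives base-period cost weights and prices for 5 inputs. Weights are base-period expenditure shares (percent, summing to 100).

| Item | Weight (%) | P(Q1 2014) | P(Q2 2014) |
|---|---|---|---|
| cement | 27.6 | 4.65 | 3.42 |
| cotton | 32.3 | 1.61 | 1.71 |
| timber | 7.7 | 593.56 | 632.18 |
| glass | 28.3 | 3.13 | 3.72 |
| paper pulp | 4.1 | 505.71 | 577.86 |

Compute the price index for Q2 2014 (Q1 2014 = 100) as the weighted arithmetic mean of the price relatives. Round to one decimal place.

cement: 27.6 × (3.42/4.65) = 27.6 × 0.735484 = 20.2994
cotton: 32.3 × (1.71/1.61) = 32.3 × 1.062112 = 34.3062
timber: 7.7 × (632.18/593.56) = 7.7 × 1.065065 = 8.2010
glass: 28.3 × (3.72/3.13) = 28.3 × 1.188498 = 33.6345
paper pulp: 4.1 × (577.86/505.71) = 4.1 × 1.142671 = 4.6849
Index = Σ wᵢ·(p₁ᵢ/p₀ᵢ) = 20.2994 + 34.3062 + 8.2010 + 33.6345 + 4.6849 = 101.1260

101.1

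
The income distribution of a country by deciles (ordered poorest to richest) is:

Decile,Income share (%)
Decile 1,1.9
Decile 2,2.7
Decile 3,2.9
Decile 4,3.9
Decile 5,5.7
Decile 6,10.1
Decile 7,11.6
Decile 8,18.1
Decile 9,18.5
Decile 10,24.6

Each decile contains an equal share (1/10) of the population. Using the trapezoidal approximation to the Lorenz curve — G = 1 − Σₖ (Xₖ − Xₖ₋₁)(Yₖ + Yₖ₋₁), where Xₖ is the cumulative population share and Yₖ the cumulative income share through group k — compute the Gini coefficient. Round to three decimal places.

0.418

Cumulative income shares Yₖ: 0.0190, 0.0460, 0.0750, 0.1140, 0.1710, 0.2720, 0.3880, 0.5690, 0.7540, 1.0000
Σ (Xₖ−Xₖ₋₁)(Yₖ+Yₖ₋₁) = (1/10)(0.0190+0.0000) + (1/10)(0.0460+0.0190) + (1/10)(0.0750+0.0460) + (1/10)(0.1140+0.0750) + (1/10)(0.1710+0.1140) + (1/10)(0.2720+0.1710) + (1/10)(0.3880+0.2720) + (1/10)(0.5690+0.3880) + (1/10)(0.7540+0.5690) + (1/10)(1.0000+0.7540)
  = 0.0019 + 0.0065 + 0.0121 + 0.0189 + 0.0285 + 0.0443 + 0.0660 + 0.0957 + 0.1323 + 0.1754 = 0.5816
G = 1 − 0.5816 = 0.4184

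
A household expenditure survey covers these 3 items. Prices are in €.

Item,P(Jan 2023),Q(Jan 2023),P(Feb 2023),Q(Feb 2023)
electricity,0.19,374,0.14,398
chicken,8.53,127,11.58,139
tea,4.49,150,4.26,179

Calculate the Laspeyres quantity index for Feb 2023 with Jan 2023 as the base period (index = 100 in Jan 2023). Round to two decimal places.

Laspeyres quantity index uses base-period prices as weights.
ΣP(Jan 2023)·Q(Feb 2023) = 0.19×398 + 8.53×139 + 4.49×179 = 75.62 + 1185.67 + 803.71 = 2065
ΣP(Jan 2023)·Q(Jan 2023) = 0.19×374 + 8.53×127 + 4.49×150 = 71.06 + 1083.31 + 673.5 = 1827.87
Index = 2065 / 1827.87 × 100 = 112.9730

112.97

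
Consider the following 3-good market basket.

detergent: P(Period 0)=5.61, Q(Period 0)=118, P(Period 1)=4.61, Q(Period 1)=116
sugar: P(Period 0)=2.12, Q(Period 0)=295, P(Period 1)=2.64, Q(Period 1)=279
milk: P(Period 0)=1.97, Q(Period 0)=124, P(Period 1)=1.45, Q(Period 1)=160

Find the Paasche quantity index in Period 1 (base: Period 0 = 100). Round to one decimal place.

Paasche quantity index uses current-period prices as weights.
ΣP(Period 1)·Q(Period 1) = 4.61×116 + 2.64×279 + 1.45×160 = 534.76 + 736.56 + 232 = 1503.32
ΣP(Period 1)·Q(Period 0) = 4.61×118 + 2.64×295 + 1.45×124 = 543.98 + 778.8 + 179.8 = 1502.58
Index = 1503.32 / 1502.58 × 100 = 100.0492

100.0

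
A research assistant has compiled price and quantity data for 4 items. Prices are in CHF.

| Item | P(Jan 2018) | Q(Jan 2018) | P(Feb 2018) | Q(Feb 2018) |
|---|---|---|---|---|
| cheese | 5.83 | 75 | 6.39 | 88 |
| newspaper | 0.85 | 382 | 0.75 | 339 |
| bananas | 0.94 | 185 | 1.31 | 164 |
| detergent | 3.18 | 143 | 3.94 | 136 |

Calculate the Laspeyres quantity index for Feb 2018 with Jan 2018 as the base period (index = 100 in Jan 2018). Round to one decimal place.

Laspeyres quantity index uses base-period prices as weights.
ΣP(Jan 2018)·Q(Feb 2018) = 5.83×88 + 0.85×339 + 0.94×164 + 3.18×136 = 513.04 + 288.15 + 154.16 + 432.48 = 1387.83
ΣP(Jan 2018)·Q(Jan 2018) = 5.83×75 + 0.85×382 + 0.94×185 + 3.18×143 = 437.25 + 324.7 + 173.9 + 454.74 = 1390.59
Index = 1387.83 / 1390.59 × 100 = 99.8015

99.8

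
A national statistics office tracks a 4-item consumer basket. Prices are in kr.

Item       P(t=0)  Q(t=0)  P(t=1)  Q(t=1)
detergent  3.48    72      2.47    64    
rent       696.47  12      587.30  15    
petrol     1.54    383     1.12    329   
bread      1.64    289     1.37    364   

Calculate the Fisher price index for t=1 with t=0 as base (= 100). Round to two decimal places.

Laspeyres component (base-period weights):
ΣP(t=1)Q(t=0) = 2.47×72 + 587.30×12 + 1.12×383 + 1.37×289 = 177.84 + 7047.6 + 428.96 + 395.93 = 8050.33
ΣP(t=0)Q(t=0) = 3.48×72 + 696.47×12 + 1.54×383 + 1.64×289 = 250.56 + 8357.64 + 589.82 + 473.96 = 9671.98
L = 8050.33 / 9671.98 × 100 = 83.2335
Paasche component (current-period weights):
ΣP(t=1)Q(t=1) = 2.47×64 + 587.30×15 + 1.12×329 + 1.37×364 = 158.08 + 8809.5 + 368.48 + 498.68 = 9834.74
ΣP(t=0)Q(t=1) = 3.48×64 + 696.47×15 + 1.54×329 + 1.64×364 = 222.72 + 10447.05 + 506.66 + 596.96 = 11773.39
P = 9834.74 / 11773.39 × 100 = 83.5336
Fisher = √(L × P) = √(83.2335 × 83.5336) = 83.3834

83.38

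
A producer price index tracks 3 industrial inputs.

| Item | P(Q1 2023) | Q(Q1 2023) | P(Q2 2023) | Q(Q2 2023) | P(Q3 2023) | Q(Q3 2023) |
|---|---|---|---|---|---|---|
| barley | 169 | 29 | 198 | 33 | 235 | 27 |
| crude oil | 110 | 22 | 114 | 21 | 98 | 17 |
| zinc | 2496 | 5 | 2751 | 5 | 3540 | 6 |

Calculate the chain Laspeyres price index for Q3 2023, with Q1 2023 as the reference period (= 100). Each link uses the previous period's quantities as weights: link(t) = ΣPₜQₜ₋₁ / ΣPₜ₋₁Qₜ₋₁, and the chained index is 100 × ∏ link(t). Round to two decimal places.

134.79

Link Q1 2023→Q2 2023:
ΣP(Q2 2023)Q(Q1 2023) = 198×29 + 114×22 + 2751×5 = 5742 + 2508 + 13755 = 22005
ΣP(Q1 2023)Q(Q1 2023) = 169×29 + 110×22 + 2496×5 = 4901 + 2420 + 12480 = 19801
link = 22005/19801 = 1.111308
Link Q2 2023→Q3 2023:
ΣP(Q3 2023)Q(Q2 2023) = 235×33 + 98×21 + 3540×5 = 7755 + 2058 + 17700 = 27513
ΣP(Q2 2023)Q(Q2 2023) = 198×33 + 114×21 + 2751×5 = 6534 + 2394 + 13755 = 22683
link = 27513/22683 = 1.212935
Chained index = 100 × 1.111308 × 1.212935 = 134.7944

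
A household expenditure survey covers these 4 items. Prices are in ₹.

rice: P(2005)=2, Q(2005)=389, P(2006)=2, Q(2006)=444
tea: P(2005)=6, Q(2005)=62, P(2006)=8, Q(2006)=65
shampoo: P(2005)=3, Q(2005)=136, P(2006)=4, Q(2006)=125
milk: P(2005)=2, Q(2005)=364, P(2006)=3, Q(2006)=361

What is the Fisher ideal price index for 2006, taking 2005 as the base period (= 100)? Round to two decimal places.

126.61

Laspeyres component (base-period weights):
ΣP(2006)Q(2005) = 2×389 + 8×62 + 4×136 + 3×364 = 778 + 496 + 544 + 1092 = 2910
ΣP(2005)Q(2005) = 2×389 + 6×62 + 3×136 + 2×364 = 778 + 372 + 408 + 728 = 2286
L = 2910 / 2286 × 100 = 127.2966
Paasche component (current-period weights):
ΣP(2006)Q(2006) = 2×444 + 8×65 + 4×125 + 3×361 = 888 + 520 + 500 + 1083 = 2991
ΣP(2005)Q(2006) = 2×444 + 6×65 + 3×125 + 2×361 = 888 + 390 + 375 + 722 = 2375
P = 2991 / 2375 × 100 = 125.9368
Fisher = √(L × P) = √(127.2966 × 125.9368) = 126.6149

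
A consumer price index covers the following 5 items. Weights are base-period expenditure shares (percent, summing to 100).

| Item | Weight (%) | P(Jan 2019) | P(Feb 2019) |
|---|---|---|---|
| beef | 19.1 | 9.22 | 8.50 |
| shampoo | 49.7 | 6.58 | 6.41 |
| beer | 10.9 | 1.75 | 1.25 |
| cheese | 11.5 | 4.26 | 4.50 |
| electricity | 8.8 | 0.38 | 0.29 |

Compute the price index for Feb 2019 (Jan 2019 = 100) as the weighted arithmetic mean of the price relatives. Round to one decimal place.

beef: 19.1 × (8.50/9.22) = 19.1 × 0.921909 = 17.6085
shampoo: 49.7 × (6.41/6.58) = 49.7 × 0.974164 = 48.4160
beer: 10.9 × (1.25/1.75) = 10.9 × 0.714286 = 7.7857
cheese: 11.5 × (4.50/4.26) = 11.5 × 1.056338 = 12.1479
electricity: 8.8 × (0.29/0.38) = 8.8 × 0.763158 = 6.7158
Index = Σ wᵢ·(p₁ᵢ/p₀ᵢ) = 17.6085 + 48.4160 + 7.7857 + 12.1479 + 6.7158 = 92.6738

92.7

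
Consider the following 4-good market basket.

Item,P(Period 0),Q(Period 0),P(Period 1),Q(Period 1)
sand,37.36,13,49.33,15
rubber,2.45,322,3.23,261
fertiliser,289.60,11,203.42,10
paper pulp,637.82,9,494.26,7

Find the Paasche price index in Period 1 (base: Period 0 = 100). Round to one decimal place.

Paasche price index uses current-period quantities as weights.
ΣP(Period 1)·Q(Period 1) = 49.33×15 + 3.23×261 + 203.42×10 + 494.26×7 = 739.95 + 843.03 + 2034.2 + 3459.82 = 7077
ΣP(Period 0)·Q(Period 1) = 37.36×15 + 2.45×261 + 289.60×10 + 637.82×7 = 560.4 + 639.45 + 2896 + 4464.74 = 8560.59
Index = 7077 / 8560.59 × 100 = 82.6695

82.7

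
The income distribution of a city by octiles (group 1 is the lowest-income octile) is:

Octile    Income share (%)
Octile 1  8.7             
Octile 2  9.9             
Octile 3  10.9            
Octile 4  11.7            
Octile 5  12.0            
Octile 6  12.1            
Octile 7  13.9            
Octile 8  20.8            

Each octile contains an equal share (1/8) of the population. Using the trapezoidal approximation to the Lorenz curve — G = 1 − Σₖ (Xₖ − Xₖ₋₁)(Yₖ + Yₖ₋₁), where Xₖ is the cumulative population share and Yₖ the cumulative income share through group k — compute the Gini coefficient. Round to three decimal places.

Cumulative income shares Yₖ: 0.0870, 0.1860, 0.2950, 0.4120, 0.5320, 0.6530, 0.7920, 1.0000
Σ (Xₖ−Xₖ₋₁)(Yₖ+Yₖ₋₁) = (1/8)(0.0870+0.0000) + (1/8)(0.1860+0.0870) + (1/8)(0.2950+0.1860) + (1/8)(0.4120+0.2950) + (1/8)(0.5320+0.4120) + (1/8)(0.6530+0.5320) + (1/8)(0.7920+0.6530) + (1/8)(1.0000+0.7920)
  = 0.0109 + 0.0341 + 0.0601 + 0.0884 + 0.1180 + 0.1481 + 0.1806 + 0.2240 = 0.8642
G = 1 − 0.8642 = 0.1358

0.136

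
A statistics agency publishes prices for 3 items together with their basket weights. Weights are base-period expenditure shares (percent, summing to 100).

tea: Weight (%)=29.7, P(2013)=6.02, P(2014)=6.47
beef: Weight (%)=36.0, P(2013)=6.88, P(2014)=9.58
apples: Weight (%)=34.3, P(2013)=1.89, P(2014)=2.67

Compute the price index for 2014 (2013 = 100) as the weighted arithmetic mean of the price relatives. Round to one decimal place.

130.5

tea: 29.7 × (6.47/6.02) = 29.7 × 1.074751 = 31.9201
beef: 36.0 × (9.58/6.88) = 36.0 × 1.392442 = 50.1279
apples: 34.3 × (2.67/1.89) = 34.3 × 1.412698 = 48.4556
Index = Σ wᵢ·(p₁ᵢ/p₀ᵢ) = 31.9201 + 50.1279 + 48.4556 = 130.5036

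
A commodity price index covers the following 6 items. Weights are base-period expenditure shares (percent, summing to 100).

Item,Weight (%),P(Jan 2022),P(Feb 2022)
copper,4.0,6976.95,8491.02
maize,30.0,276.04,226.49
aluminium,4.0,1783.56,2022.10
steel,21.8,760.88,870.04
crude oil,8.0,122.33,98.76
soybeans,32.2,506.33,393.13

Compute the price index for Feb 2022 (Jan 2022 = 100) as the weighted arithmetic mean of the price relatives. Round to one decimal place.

copper: 4.0 × (8491.02/6976.95) = 4.0 × 1.217010 = 4.8680
maize: 30.0 × (226.49/276.04) = 30.0 × 0.820497 = 24.6149
aluminium: 4.0 × (2022.10/1783.56) = 4.0 × 1.133744 = 4.5350
steel: 21.8 × (870.04/760.88) = 21.8 × 1.143465 = 24.9275
crude oil: 8.0 × (98.76/122.33) = 8.0 × 0.807324 = 6.4586
soybeans: 32.2 × (393.13/506.33) = 32.2 × 0.776430 = 25.0011
Index = Σ wᵢ·(p₁ᵢ/p₀ᵢ) = 4.8680 + 24.6149 + 4.5350 + 24.9275 + 6.4586 + 25.0011 = 90.4051

90.4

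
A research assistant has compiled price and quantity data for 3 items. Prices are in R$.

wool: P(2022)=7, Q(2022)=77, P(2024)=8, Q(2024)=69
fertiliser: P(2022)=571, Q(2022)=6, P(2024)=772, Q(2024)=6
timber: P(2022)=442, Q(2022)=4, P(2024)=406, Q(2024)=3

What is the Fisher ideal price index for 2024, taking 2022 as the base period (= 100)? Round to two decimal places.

Laspeyres component (base-period weights):
ΣP(2024)Q(2022) = 8×77 + 772×6 + 406×4 = 616 + 4632 + 1624 = 6872
ΣP(2022)Q(2022) = 7×77 + 571×6 + 442×4 = 539 + 3426 + 1768 = 5733
L = 6872 / 5733 × 100 = 119.8674
Paasche component (current-period weights):
ΣP(2024)Q(2024) = 8×69 + 772×6 + 406×3 = 552 + 4632 + 1218 = 6402
ΣP(2022)Q(2024) = 7×69 + 571×6 + 442×3 = 483 + 3426 + 1326 = 5235
P = 6402 / 5235 × 100 = 122.2923
Fisher = √(L × P) = √(119.8674 × 122.2923) = 121.0738

121.07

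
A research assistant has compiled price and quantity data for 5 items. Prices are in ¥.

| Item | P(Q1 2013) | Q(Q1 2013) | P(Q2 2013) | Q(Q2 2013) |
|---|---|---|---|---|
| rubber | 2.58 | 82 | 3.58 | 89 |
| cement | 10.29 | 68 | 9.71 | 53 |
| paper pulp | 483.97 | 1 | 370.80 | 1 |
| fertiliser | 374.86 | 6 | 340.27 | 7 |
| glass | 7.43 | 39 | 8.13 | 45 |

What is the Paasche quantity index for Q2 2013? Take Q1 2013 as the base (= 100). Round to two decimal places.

Paasche quantity index uses current-period prices as weights.
ΣP(Q2 2013)·Q(Q2 2013) = 3.58×89 + 9.71×53 + 370.80×1 + 340.27×7 + 8.13×45 = 318.62 + 514.63 + 370.8 + 2381.89 + 365.85 = 3951.79
ΣP(Q2 2013)·Q(Q1 2013) = 3.58×82 + 9.71×68 + 370.80×1 + 340.27×6 + 8.13×39 = 293.56 + 660.28 + 370.8 + 2041.62 + 317.07 = 3683.33
Index = 3951.79 / 3683.33 × 100 = 107.2885

107.29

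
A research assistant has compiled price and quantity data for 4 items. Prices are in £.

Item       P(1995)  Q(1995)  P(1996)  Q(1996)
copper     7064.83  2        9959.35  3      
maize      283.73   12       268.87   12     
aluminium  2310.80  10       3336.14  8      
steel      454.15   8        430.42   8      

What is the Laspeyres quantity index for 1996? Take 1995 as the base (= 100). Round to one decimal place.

Laspeyres quantity index uses base-period prices as weights.
ΣP(1995)·Q(1996) = 7064.83×3 + 283.73×12 + 2310.80×8 + 454.15×8 = 21194.49 + 3404.76 + 18486.4 + 3633.2 = 46718.85
ΣP(1995)·Q(1995) = 7064.83×2 + 283.73×12 + 2310.80×10 + 454.15×8 = 14129.66 + 3404.76 + 23108 + 3633.2 = 44275.62
Index = 46718.85 / 44275.62 × 100 = 105.5182

105.5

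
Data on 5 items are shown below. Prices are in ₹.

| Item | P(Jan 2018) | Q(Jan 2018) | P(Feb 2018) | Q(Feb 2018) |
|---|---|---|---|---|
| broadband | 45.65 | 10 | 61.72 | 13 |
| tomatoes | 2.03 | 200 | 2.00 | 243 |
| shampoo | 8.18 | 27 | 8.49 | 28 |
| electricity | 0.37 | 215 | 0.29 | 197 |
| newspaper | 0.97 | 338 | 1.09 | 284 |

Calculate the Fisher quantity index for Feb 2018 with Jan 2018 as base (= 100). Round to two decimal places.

Laspeyres component (base-period weights):
ΣP(Jan 2018)Q(Feb 2018) = 45.65×13 + 2.03×243 + 8.18×28 + 0.37×197 + 0.97×284 = 593.45 + 493.29 + 229.04 + 72.89 + 275.48 = 1664.15
ΣP(Jan 2018)Q(Jan 2018) = 45.65×10 + 2.03×200 + 8.18×27 + 0.37×215 + 0.97×338 = 456.5 + 406 + 220.86 + 79.55 + 327.86 = 1490.77
L = 1664.15 / 1490.77 × 100 = 111.6302
Paasche component (current-period weights):
ΣP(Feb 2018)Q(Feb 2018) = 61.72×13 + 2.00×243 + 8.49×28 + 0.29×197 + 1.09×284 = 802.36 + 486 + 237.72 + 57.13 + 309.56 = 1892.77
ΣP(Feb 2018)Q(Jan 2018) = 61.72×10 + 2.00×200 + 8.49×27 + 0.29×215 + 1.09×338 = 617.2 + 400 + 229.23 + 62.35 + 368.42 = 1677.2
P = 1892.77 / 1677.2 × 100 = 112.8530
Fisher = √(L × P) = √(111.6302 × 112.8530) = 112.2399

112.24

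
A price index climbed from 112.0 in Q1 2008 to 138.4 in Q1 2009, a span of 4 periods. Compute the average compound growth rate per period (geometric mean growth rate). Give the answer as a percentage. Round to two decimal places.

5.43%

Growth factor = (138.4/112.0)^(1/4) = (1.235714)^(1/4) = 1.054337
Growth rate = 1.054337 − 1 = 0.054337 = 5.4337%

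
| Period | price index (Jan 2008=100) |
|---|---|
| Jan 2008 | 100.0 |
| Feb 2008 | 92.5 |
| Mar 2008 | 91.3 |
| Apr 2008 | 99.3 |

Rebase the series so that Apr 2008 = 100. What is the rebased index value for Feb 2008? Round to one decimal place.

93.2

Rebased(Feb 2008) = 92.5 / 99.3 × 100 = 93.1521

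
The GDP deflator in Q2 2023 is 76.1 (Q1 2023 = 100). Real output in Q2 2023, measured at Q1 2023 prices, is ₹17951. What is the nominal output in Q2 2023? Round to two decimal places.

Nominal = Real × (Index/100) = 17951 × (76.1/100)
        = 17951 × 0.761 = 13660.7110

13660.71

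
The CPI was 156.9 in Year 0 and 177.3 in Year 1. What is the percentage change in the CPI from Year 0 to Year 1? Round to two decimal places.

13.00%

Change = (177.3 − 156.9) / 156.9 × 100
       = 20.4 / 156.9 × 100 = 13.0019%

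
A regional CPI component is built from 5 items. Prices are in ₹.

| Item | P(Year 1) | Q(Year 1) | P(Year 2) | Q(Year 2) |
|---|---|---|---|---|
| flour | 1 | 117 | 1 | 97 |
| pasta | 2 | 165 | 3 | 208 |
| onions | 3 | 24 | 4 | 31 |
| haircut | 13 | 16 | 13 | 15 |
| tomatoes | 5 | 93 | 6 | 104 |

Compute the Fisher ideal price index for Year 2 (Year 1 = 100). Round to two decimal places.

Laspeyres component (base-period weights):
ΣP(Year 2)Q(Year 1) = 1×117 + 3×165 + 4×24 + 13×16 + 6×93 = 117 + 495 + 96 + 208 + 558 = 1474
ΣP(Year 1)Q(Year 1) = 1×117 + 2×165 + 3×24 + 13×16 + 5×93 = 117 + 330 + 72 + 208 + 465 = 1192
L = 1474 / 1192 × 100 = 123.6577
Paasche component (current-period weights):
ΣP(Year 2)Q(Year 2) = 1×97 + 3×208 + 4×31 + 13×15 + 6×104 = 97 + 624 + 124 + 195 + 624 = 1664
ΣP(Year 1)Q(Year 2) = 1×97 + 2×208 + 3×31 + 13×15 + 5×104 = 97 + 416 + 93 + 195 + 520 = 1321
P = 1664 / 1321 × 100 = 125.9652
Fisher = √(L × P) = √(123.6577 × 125.9652) = 124.8061

124.81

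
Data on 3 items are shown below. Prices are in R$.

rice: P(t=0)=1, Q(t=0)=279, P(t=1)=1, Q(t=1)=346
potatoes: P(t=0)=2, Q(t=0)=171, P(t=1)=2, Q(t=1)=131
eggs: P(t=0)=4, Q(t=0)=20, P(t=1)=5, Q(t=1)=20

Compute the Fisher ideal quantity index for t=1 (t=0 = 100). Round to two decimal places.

98.17

Laspeyres component (base-period weights):
ΣP(t=0)Q(t=1) = 1×346 + 2×131 + 4×20 = 346 + 262 + 80 = 688
ΣP(t=0)Q(t=0) = 1×279 + 2×171 + 4×20 = 279 + 342 + 80 = 701
L = 688 / 701 × 100 = 98.1455
Paasche component (current-period weights):
ΣP(t=1)Q(t=1) = 1×346 + 2×131 + 5×20 = 346 + 262 + 100 = 708
ΣP(t=1)Q(t=0) = 1×279 + 2×171 + 5×20 = 279 + 342 + 100 = 721
P = 708 / 721 × 100 = 98.1969
Fisher = √(L × P) = √(98.1455 × 98.1969) = 98.1712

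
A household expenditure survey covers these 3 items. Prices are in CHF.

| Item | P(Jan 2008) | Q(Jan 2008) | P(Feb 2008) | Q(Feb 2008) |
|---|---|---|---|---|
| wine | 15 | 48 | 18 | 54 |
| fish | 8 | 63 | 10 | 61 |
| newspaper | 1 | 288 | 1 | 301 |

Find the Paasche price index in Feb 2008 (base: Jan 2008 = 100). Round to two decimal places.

117.76

Paasche price index uses current-period quantities as weights.
ΣP(Feb 2008)·Q(Feb 2008) = 18×54 + 10×61 + 1×301 = 972 + 610 + 301 = 1883
ΣP(Jan 2008)·Q(Feb 2008) = 15×54 + 8×61 + 1×301 = 810 + 488 + 301 = 1599
Index = 1883 / 1599 × 100 = 117.7611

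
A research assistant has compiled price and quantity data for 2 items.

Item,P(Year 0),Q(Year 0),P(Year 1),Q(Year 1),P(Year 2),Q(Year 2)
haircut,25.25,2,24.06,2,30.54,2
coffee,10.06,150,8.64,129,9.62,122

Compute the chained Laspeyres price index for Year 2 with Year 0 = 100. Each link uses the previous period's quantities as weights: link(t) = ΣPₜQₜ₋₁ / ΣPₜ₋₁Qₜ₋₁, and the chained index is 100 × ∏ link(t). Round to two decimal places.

96.52

Link Year 0→Year 1:
ΣP(Year 1)Q(Year 0) = 24.06×2 + 8.64×150 = 48.12 + 1296 = 1344.12
ΣP(Year 0)Q(Year 0) = 25.25×2 + 10.06×150 = 50.5 + 1509 = 1559.5
link = 1344.12/1559.5 = 0.861892
Link Year 1→Year 2:
ΣP(Year 2)Q(Year 1) = 30.54×2 + 9.62×129 = 61.08 + 1240.98 = 1302.06
ΣP(Year 1)Q(Year 1) = 24.06×2 + 8.64×129 = 48.12 + 1114.56 = 1162.68
link = 1302.06/1162.68 = 1.119878
Chained index = 100 × 0.861892 × 1.119878 = 96.5214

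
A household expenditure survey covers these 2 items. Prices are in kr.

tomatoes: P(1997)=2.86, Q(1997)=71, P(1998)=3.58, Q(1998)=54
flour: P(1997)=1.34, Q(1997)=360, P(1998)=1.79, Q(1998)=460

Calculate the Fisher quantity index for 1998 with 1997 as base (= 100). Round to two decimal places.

Laspeyres component (base-period weights):
ΣP(1997)Q(1998) = 2.86×54 + 1.34×460 = 154.44 + 616.4 = 770.84
ΣP(1997)Q(1997) = 2.86×71 + 1.34×360 = 203.06 + 482.4 = 685.46
L = 770.84 / 685.46 × 100 = 112.4559
Paasche component (current-period weights):
ΣP(1998)Q(1998) = 3.58×54 + 1.79×460 = 193.32 + 823.4 = 1016.72
ΣP(1998)Q(1997) = 3.58×71 + 1.79×360 = 254.18 + 644.4 = 898.58
P = 1016.72 / 898.58 × 100 = 113.1474
Fisher = √(L × P) = √(112.4559 × 113.1474) = 112.8011

112.80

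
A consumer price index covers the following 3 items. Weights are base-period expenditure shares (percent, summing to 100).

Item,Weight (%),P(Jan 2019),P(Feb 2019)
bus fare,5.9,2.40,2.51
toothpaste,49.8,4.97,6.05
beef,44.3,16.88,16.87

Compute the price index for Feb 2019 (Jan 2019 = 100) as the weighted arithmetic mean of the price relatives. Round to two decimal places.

bus fare: 5.9 × (2.51/2.40) = 5.9 × 1.045833 = 6.1704
toothpaste: 49.8 × (6.05/4.97) = 49.8 × 1.217304 = 60.6217
beef: 44.3 × (16.87/16.88) = 44.3 × 0.999408 = 44.2738
Index = Σ wᵢ·(p₁ᵢ/p₀ᵢ) = 6.1704 + 60.6217 + 44.2738 = 111.0659

111.07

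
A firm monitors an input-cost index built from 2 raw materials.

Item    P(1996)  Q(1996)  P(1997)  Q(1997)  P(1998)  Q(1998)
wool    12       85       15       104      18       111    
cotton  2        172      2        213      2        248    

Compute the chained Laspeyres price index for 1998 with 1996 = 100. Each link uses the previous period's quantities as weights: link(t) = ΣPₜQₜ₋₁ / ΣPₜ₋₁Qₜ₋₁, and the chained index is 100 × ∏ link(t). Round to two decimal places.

Link 1996→1997:
ΣP(1997)Q(1996) = 15×85 + 2×172 = 1275 + 344 = 1619
ΣP(1996)Q(1996) = 12×85 + 2×172 = 1020 + 344 = 1364
link = 1619/1364 = 1.186950
Link 1997→1998:
ΣP(1998)Q(1997) = 18×104 + 2×213 = 1872 + 426 = 2298
ΣP(1997)Q(1997) = 15×104 + 2×213 = 1560 + 426 = 1986
link = 2298/1986 = 1.157100
Chained index = 100 × 1.186950 × 1.157100 = 137.3420

137.34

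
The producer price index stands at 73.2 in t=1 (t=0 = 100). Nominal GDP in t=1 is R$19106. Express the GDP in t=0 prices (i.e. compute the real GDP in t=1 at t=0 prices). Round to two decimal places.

26101.09

Real = Nominal ÷ (Index/100) = 19106 ÷ (73.2/100)
     = 19106 ÷ 0.732 = 26101.0929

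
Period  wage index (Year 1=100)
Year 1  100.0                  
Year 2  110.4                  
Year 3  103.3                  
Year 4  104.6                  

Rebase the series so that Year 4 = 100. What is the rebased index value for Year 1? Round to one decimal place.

Rebased(Year 1) = 100.0 / 104.6 × 100 = 95.6023

95.6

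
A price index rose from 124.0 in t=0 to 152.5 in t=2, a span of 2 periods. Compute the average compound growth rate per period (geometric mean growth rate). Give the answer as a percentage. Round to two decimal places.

10.90%

Growth factor = (152.5/124.0)^(1/2) = (1.229839)^(1/2) = 1.108981
Growth rate = 1.108981 − 1 = 0.108981 = 10.8981%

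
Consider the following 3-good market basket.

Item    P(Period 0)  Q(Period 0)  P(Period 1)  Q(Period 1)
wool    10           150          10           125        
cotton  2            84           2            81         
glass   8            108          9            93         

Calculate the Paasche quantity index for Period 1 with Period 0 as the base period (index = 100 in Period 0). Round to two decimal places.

Paasche quantity index uses current-period prices as weights.
ΣP(Period 1)·Q(Period 1) = 10×125 + 2×81 + 9×93 = 1250 + 162 + 837 = 2249
ΣP(Period 1)·Q(Period 0) = 10×150 + 2×84 + 9×108 = 1500 + 168 + 972 = 2640
Index = 2249 / 2640 × 100 = 85.1894

85.19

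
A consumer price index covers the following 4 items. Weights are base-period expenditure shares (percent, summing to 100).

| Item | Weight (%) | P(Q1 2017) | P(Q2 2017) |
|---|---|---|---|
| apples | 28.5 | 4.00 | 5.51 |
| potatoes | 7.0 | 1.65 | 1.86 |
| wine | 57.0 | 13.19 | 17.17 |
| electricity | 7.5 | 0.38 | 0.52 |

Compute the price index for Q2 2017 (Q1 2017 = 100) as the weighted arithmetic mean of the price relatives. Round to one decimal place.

131.6

apples: 28.5 × (5.51/4.00) = 28.5 × 1.377500 = 39.2587
potatoes: 7.0 × (1.86/1.65) = 7.0 × 1.127273 = 7.8909
wine: 57.0 × (17.17/13.19) = 57.0 × 1.301744 = 74.1994
electricity: 7.5 × (0.52/0.38) = 7.5 × 1.368421 = 10.2632
Index = Σ wᵢ·(p₁ᵢ/p₀ᵢ) = 39.2587 + 7.8909 + 74.1994 + 10.2632 = 131.6122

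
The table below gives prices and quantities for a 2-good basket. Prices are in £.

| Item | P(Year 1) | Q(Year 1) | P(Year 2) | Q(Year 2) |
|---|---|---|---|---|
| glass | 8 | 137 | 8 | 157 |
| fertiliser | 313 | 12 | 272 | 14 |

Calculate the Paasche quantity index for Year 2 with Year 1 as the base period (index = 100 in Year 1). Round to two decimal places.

116.15

Paasche quantity index uses current-period prices as weights.
ΣP(Year 2)·Q(Year 2) = 8×157 + 272×14 = 1256 + 3808 = 5064
ΣP(Year 2)·Q(Year 1) = 8×137 + 272×12 = 1096 + 3264 = 4360
Index = 5064 / 4360 × 100 = 116.1468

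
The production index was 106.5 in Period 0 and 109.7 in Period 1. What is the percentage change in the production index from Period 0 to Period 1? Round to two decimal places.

Change = (109.7 − 106.5) / 106.5 × 100
       = 3.2 / 106.5 × 100 = 3.0047%

3.00%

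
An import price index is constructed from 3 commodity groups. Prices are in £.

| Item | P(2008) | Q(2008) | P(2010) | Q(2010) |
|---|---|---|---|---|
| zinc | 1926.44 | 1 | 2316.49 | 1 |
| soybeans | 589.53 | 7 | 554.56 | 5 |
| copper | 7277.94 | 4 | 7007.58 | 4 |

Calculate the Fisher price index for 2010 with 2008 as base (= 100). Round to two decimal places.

97.39

Laspeyres component (base-period weights):
ΣP(2010)Q(2008) = 2316.49×1 + 554.56×7 + 7007.58×4 = 2316.49 + 3881.92 + 28030.32 = 34228.73
ΣP(2008)Q(2008) = 1926.44×1 + 589.53×7 + 7277.94×4 = 1926.44 + 4126.71 + 29111.76 = 35164.91
L = 34228.73 / 35164.91 × 100 = 97.3377
Paasche component (current-period weights):
ΣP(2010)Q(2010) = 2316.49×1 + 554.56×5 + 7007.58×4 = 2316.49 + 2772.8 + 28030.32 = 33119.61
ΣP(2008)Q(2010) = 1926.44×1 + 589.53×5 + 7277.94×4 = 1926.44 + 2947.65 + 29111.76 = 33985.85
P = 33119.61 / 33985.85 × 100 = 97.4512
Fisher = √(L × P) = √(97.3377 × 97.4512) = 97.3944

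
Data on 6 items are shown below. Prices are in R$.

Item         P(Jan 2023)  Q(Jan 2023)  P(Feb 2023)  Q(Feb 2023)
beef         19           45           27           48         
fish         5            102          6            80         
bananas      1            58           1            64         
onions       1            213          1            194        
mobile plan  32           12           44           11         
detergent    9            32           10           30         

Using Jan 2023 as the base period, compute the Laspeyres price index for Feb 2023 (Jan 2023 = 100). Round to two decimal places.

127.64

Laspeyres price index uses base-period quantities as weights.
ΣP(Feb 2023)·Q(Jan 2023) = 27×45 + 6×102 + 1×58 + 1×213 + 44×12 + 10×32 = 1215 + 612 + 58 + 213 + 528 + 320 = 2946
ΣP(Jan 2023)·Q(Jan 2023) = 19×45 + 5×102 + 1×58 + 1×213 + 32×12 + 9×32 = 855 + 510 + 58 + 213 + 384 + 288 = 2308
Index = 2946 / 2308 × 100 = 127.6430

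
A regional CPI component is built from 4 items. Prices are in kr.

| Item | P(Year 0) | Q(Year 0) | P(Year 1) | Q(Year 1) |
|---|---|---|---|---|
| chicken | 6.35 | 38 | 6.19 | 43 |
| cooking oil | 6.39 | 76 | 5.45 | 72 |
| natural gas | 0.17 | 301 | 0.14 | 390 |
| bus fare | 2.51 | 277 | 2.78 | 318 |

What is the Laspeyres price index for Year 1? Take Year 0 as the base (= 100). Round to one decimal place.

99.2

Laspeyres price index uses base-period quantities as weights.
ΣP(Year 1)·Q(Year 0) = 6.19×38 + 5.45×76 + 0.14×301 + 2.78×277 = 235.22 + 414.2 + 42.14 + 770.06 = 1461.62
ΣP(Year 0)·Q(Year 0) = 6.35×38 + 6.39×76 + 0.17×301 + 2.51×277 = 241.3 + 485.64 + 51.17 + 695.27 = 1473.38
Index = 1461.62 / 1473.38 × 100 = 99.2018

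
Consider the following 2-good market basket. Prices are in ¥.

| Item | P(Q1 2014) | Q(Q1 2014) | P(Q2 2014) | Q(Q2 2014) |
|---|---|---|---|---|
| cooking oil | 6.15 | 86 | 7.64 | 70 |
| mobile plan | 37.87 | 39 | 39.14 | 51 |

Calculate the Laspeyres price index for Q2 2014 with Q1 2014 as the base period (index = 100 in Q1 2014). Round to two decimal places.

Laspeyres price index uses base-period quantities as weights.
ΣP(Q2 2014)·Q(Q1 2014) = 7.64×86 + 39.14×39 = 657.04 + 1526.46 = 2183.5
ΣP(Q1 2014)·Q(Q1 2014) = 6.15×86 + 37.87×39 = 528.9 + 1476.93 = 2005.83
Index = 2183.5 / 2005.83 × 100 = 108.8577

108.86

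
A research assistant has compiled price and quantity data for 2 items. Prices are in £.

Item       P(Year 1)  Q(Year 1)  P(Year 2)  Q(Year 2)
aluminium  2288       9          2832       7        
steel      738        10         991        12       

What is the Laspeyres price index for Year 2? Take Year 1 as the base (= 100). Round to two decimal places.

126.55

Laspeyres price index uses base-period quantities as weights.
ΣP(Year 2)·Q(Year 1) = 2832×9 + 991×10 = 25488 + 9910 = 35398
ΣP(Year 1)·Q(Year 1) = 2288×9 + 738×10 = 20592 + 7380 = 27972
Index = 35398 / 27972 × 100 = 126.5480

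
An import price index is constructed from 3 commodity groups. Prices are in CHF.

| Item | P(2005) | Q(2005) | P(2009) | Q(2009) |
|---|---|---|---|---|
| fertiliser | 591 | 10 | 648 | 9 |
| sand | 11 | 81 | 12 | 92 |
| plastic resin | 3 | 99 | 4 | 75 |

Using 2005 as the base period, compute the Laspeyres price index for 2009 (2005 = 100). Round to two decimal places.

Laspeyres price index uses base-period quantities as weights.
ΣP(2009)·Q(2005) = 648×10 + 12×81 + 4×99 = 6480 + 972 + 396 = 7848
ΣP(2005)·Q(2005) = 591×10 + 11×81 + 3×99 = 5910 + 891 + 297 = 7098
Index = 7848 / 7098 × 100 = 110.5664

110.57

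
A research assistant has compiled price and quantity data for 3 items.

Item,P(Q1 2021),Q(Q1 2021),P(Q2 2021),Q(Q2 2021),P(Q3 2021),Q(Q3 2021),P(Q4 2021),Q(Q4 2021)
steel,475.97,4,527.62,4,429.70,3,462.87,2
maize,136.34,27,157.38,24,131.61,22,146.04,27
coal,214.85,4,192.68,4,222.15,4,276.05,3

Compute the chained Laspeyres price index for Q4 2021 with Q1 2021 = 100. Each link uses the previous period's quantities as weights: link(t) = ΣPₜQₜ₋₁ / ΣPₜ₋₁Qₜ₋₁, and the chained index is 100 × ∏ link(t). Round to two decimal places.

107.76

Link Q1 2021→Q2 2021:
ΣP(Q2 2021)Q(Q1 2021) = 527.62×4 + 157.38×27 + 192.68×4 = 2110.48 + 4249.26 + 770.72 = 7130.46
ΣP(Q1 2021)Q(Q1 2021) = 475.97×4 + 136.34×27 + 214.85×4 = 1903.88 + 3681.18 + 859.4 = 6444.46
link = 7130.46/6444.46 = 1.106448
Link Q2 2021→Q3 2021:
ΣP(Q3 2021)Q(Q2 2021) = 429.70×4 + 131.61×24 + 222.15×4 = 1718.8 + 3158.64 + 888.6 = 5766.04
ΣP(Q2 2021)Q(Q2 2021) = 527.62×4 + 157.38×24 + 192.68×4 = 2110.48 + 3777.12 + 770.72 = 6658.32
link = 5766.04/6658.32 = 0.865990
Link Q3 2021→Q4 2021:
ΣP(Q4 2021)Q(Q3 2021) = 462.87×3 + 146.04×22 + 276.05×4 = 1388.61 + 3212.88 + 1104.2 = 5705.69
ΣP(Q3 2021)Q(Q3 2021) = 429.70×3 + 131.61×22 + 222.15×4 = 1289.1 + 2895.42 + 888.6 = 5073.12
link = 5705.69/5073.12 = 1.124691
Chained index = 100 × 1.106448 × 0.865990 × 1.124691 = 107.7648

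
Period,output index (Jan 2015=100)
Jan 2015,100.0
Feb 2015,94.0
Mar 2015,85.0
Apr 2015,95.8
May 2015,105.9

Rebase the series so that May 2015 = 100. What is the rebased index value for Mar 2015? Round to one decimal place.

80.3

Rebased(Mar 2015) = 85.0 / 105.9 × 100 = 80.2644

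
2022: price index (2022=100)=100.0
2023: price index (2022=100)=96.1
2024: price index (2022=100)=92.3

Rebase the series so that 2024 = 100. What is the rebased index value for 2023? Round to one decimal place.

104.1

Rebased(2023) = 96.1 / 92.3 × 100 = 104.1170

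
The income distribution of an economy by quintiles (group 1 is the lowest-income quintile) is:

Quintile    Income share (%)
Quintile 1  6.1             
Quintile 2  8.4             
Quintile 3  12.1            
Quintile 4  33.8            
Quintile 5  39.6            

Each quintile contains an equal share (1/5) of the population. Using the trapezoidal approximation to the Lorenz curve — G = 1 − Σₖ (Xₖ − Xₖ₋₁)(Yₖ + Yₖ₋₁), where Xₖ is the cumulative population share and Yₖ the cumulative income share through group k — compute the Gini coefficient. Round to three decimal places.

Cumulative income shares Yₖ: 0.0610, 0.1450, 0.2660, 0.6040, 1.0000
Σ (Xₖ−Xₖ₋₁)(Yₖ+Yₖ₋₁) = (1/5)(0.0610+0.0000) + (1/5)(0.1450+0.0610) + (1/5)(0.2660+0.1450) + (1/5)(0.6040+0.2660) + (1/5)(1.0000+0.6040)
  = 0.0122 + 0.0412 + 0.0822 + 0.1740 + 0.3208 = 0.6304
G = 1 − 0.6304 = 0.3696

0.370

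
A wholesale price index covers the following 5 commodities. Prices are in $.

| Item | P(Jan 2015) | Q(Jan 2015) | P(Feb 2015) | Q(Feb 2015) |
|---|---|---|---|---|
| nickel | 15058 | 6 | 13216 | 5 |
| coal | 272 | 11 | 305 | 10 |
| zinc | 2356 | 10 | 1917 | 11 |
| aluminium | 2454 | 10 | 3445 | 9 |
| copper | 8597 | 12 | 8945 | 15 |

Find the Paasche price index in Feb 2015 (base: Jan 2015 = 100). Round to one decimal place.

Paasche price index uses current-period quantities as weights.
ΣP(Feb 2015)·Q(Feb 2015) = 13216×5 + 305×10 + 1917×11 + 3445×9 + 8945×15 = 66080 + 3050 + 21087 + 31005 + 134175 = 255397
ΣP(Jan 2015)·Q(Feb 2015) = 15058×5 + 272×10 + 2356×11 + 2454×9 + 8597×15 = 75290 + 2720 + 25916 + 22086 + 128955 = 254967
Index = 255397 / 254967 × 100 = 100.1686

100.2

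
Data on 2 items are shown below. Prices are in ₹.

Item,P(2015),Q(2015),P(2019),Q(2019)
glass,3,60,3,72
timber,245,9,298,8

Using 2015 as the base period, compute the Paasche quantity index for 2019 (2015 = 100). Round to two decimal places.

Paasche quantity index uses current-period prices as weights.
ΣP(2019)·Q(2019) = 3×72 + 298×8 = 216 + 2384 = 2600
ΣP(2019)·Q(2015) = 3×60 + 298×9 = 180 + 2682 = 2862
Index = 2600 / 2862 × 100 = 90.8456

90.85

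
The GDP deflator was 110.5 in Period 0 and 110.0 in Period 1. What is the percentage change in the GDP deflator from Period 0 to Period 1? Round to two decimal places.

-0.45%

Change = (110.0 − 110.5) / 110.5 × 100
       = -0.5 / 110.5 × 100 = -0.4525%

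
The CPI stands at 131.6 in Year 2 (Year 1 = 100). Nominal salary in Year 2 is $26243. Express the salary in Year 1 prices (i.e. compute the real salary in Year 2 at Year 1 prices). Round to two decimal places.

Real = Nominal ÷ (Index/100) = 26243 ÷ (131.6/100)
     = 26243 ÷ 1.316 = 19941.4894

19941.49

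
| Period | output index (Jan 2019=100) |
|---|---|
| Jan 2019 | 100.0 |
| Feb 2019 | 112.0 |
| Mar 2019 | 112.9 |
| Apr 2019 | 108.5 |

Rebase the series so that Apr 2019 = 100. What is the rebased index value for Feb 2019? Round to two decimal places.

103.23

Rebased(Feb 2019) = 112.0 / 108.5 × 100 = 103.2258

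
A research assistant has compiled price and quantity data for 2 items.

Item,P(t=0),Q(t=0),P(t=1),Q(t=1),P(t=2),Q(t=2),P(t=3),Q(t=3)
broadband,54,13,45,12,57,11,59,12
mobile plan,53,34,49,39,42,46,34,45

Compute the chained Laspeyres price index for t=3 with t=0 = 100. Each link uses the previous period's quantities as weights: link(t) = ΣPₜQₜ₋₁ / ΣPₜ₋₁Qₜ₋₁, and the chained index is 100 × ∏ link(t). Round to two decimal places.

Link t=0→t=1:
ΣP(t=1)Q(t=0) = 45×13 + 49×34 = 585 + 1666 = 2251
ΣP(t=0)Q(t=0) = 54×13 + 53×34 = 702 + 1802 = 2504
link = 2251/2504 = 0.898962
Link t=1→t=2:
ΣP(t=2)Q(t=1) = 57×12 + 42×39 = 684 + 1638 = 2322
ΣP(t=1)Q(t=1) = 45×12 + 49×39 = 540 + 1911 = 2451
link = 2322/2451 = 0.947368
Link t=2→t=3:
ΣP(t=3)Q(t=2) = 59×11 + 34×46 = 649 + 1564 = 2213
ΣP(t=2)Q(t=2) = 57×11 + 42×46 = 627 + 1932 = 2559
link = 2213/2559 = 0.864791
Chained index = 100 × 0.898962 × 0.947368 × 0.864791 = 73.6497

73.65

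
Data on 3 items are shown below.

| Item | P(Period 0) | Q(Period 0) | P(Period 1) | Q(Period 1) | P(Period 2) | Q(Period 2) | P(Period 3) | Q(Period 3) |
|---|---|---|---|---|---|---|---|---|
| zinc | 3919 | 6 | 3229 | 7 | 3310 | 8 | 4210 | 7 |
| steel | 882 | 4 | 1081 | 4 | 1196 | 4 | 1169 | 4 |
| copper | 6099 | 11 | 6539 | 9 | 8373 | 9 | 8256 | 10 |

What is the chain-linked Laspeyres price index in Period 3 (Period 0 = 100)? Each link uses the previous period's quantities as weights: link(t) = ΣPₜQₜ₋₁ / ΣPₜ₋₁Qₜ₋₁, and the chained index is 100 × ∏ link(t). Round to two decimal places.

Link Period 0→Period 1:
ΣP(Period 1)Q(Period 0) = 3229×6 + 1081×4 + 6539×11 = 19374 + 4324 + 71929 = 95627
ΣP(Period 0)Q(Period 0) = 3919×6 + 882×4 + 6099×11 = 23514 + 3528 + 67089 = 94131
link = 95627/94131 = 1.015893
Link Period 1→Period 2:
ΣP(Period 2)Q(Period 1) = 3310×7 + 1196×4 + 8373×9 = 23170 + 4784 + 75357 = 103311
ΣP(Period 1)Q(Period 1) = 3229×7 + 1081×4 + 6539×9 = 22603 + 4324 + 58851 = 85778
link = 103311/85778 = 1.204400
Link Period 2→Period 3:
ΣP(Period 3)Q(Period 2) = 4210×8 + 1169×4 + 8256×9 = 33680 + 4676 + 74304 = 112660
ΣP(Period 2)Q(Period 2) = 3310×8 + 1196×4 + 8373×9 = 26480 + 4784 + 75357 = 106621
link = 112660/106621 = 1.056640
Chained index = 100 × 1.015893 × 1.204400 × 1.056640 = 129.2842

129.28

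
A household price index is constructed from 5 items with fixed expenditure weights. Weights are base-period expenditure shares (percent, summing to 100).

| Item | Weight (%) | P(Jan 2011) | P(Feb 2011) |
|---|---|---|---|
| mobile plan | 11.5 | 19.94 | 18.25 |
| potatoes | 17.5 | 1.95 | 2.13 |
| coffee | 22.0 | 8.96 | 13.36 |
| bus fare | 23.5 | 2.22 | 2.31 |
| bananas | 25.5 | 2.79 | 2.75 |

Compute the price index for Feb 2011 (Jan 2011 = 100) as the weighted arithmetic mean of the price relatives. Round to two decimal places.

mobile plan: 11.5 × (18.25/19.94) = 11.5 × 0.915246 = 10.5253
potatoes: 17.5 × (2.13/1.95) = 17.5 × 1.092308 = 19.1154
coffee: 22.0 × (13.36/8.96) = 22.0 × 1.491071 = 32.8036
bus fare: 23.5 × (2.31/2.22) = 23.5 × 1.040541 = 24.4527
bananas: 25.5 × (2.75/2.79) = 25.5 × 0.985663 = 25.1344
Index = Σ wᵢ·(p₁ᵢ/p₀ᵢ) = 10.5253 + 19.1154 + 32.8036 + 24.4527 + 25.1344 = 112.0314

112.03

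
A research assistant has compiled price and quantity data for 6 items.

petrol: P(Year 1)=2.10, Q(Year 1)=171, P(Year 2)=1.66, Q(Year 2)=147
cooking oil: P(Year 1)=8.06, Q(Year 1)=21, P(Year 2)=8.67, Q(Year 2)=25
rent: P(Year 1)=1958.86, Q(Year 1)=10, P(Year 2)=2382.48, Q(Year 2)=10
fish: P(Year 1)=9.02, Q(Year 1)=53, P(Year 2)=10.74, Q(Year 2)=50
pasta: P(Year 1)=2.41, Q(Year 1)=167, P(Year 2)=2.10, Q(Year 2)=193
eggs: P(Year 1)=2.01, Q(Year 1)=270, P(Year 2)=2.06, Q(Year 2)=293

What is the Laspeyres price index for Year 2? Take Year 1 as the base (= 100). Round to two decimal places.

Laspeyres price index uses base-period quantities as weights.
ΣP(Year 2)·Q(Year 1) = 1.66×171 + 8.67×21 + 2382.48×10 + 10.74×53 + 2.10×167 + 2.06×270 = 283.86 + 182.07 + 23824.8 + 569.22 + 350.7 + 556.2 = 25766.85
ΣP(Year 1)·Q(Year 1) = 2.10×171 + 8.06×21 + 1958.86×10 + 9.02×53 + 2.41×167 + 2.01×270 = 359.1 + 169.26 + 19588.6 + 478.06 + 402.47 + 542.7 = 21540.19
Index = 25766.85 / 21540.19 × 100 = 119.6222

119.62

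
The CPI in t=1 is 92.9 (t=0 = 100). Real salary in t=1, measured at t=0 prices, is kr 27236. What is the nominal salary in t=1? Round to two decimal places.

Nominal = Real × (Index/100) = 27236 × (92.9/100)
        = 27236 × 0.929 = 25302.2440

25302.24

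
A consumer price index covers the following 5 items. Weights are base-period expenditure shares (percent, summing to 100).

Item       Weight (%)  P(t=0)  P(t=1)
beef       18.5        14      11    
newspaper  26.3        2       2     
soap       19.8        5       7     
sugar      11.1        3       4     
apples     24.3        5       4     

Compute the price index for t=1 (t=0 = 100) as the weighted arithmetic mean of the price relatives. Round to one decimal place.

102.8

beef: 18.5 × (11/14) = 18.5 × 0.785714 = 14.5357
newspaper: 26.3 × (2/2) = 26.3 × 1.000000 = 26.3000
soap: 19.8 × (7/5) = 19.8 × 1.400000 = 27.7200
sugar: 11.1 × (4/3) = 11.1 × 1.333333 = 14.8000
apples: 24.3 × (4/5) = 24.3 × 0.800000 = 19.4400
Index = Σ wᵢ·(p₁ᵢ/p₀ᵢ) = 14.5357 + 26.3000 + 27.7200 + 14.8000 + 19.4400 = 102.7957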